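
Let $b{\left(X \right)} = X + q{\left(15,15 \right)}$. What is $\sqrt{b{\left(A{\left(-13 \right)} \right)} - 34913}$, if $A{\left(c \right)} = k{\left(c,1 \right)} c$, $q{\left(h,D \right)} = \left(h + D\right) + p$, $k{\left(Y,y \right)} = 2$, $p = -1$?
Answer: $i \sqrt{34910} \approx 186.84 i$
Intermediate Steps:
$q{\left(h,D \right)} = -1 + D + h$ ($q{\left(h,D \right)} = \left(h + D\right) - 1 = \left(D + h\right) - 1 = -1 + D + h$)
$A{\left(c \right)} = 2 c$
$b{\left(X \right)} = 29 + X$ ($b{\left(X \right)} = X + \left(-1 + 15 + 15\right) = X + 29 = 29 + X$)
$\sqrt{b{\left(A{\left(-13 \right)} \right)} - 34913} = \sqrt{\left(29 + 2 \left(-13\right)\right) - 34913} = \sqrt{\left(29 - 26\right) - 34913} = \sqrt{3 - 34913} = \sqrt{-34910} = i \sqrt{34910}$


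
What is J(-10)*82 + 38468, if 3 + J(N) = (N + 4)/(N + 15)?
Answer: 190618/5 ≈ 38124.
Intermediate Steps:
J(N) = -3 + (4 + N)/(15 + N) (J(N) = -3 + (N + 4)/(N + 15) = -3 + (4 + N)/(15 + N))
J(-10)*82 + 38468 = ((-41 - 2*(-10))/(15 - 10))*82 + 38468 = ((-41 + 20)/5)*82 + 38468 = ((⅕)*(-21))*82 + 38468 = -21/5*82 + 38468 = -1722/5 + 38468 = 190618/5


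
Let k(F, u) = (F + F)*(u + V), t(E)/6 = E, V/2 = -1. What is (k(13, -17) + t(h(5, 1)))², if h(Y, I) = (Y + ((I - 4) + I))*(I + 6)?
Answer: 135424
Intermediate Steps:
V = -2 (V = 2*(-1) = -2)
h(Y, I) = (6 + I)*(-4 + Y + 2*I) (h(Y, I) = (Y + ((-4 + I) + I))*(6 + I) = (Y + (-4 + 2*I))*(6 + I) = (-4 + Y + 2*I)*(6 + I) = (6 + I)*(-4 + Y + 2*I))
t(E) = 6*E
k(F, u) = 2*F*(-2 + u) (k(F, u) = (F + F)*(u - 2) = (2*F)*(-2 + u) = 2*F*(-2 + u))
(k(13, -17) + t(h(5, 1)))² = (2*13*(-2 - 17) + 6*(-24 + 2*1² + 6*5 + 8*1 + 1*5))² = (2*13*(-19) + 6*(-24 + 2*1 + 30 + 8 + 5))² = (-494 + 6*(-24 + 2 + 30 + 8 + 5))² = (-494 + 6*21)² = (-494 + 126)² = (-368)² = 135424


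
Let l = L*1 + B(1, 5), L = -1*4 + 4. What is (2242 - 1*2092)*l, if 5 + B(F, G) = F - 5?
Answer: -1350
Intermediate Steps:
B(F, G) = -10 + F (B(F, G) = -5 + (F - 5) = -5 + (-5 + F) = -10 + F)
L = 0 (L = -4 + 4 = 0)
l = -9 (l = 0*1 + (-10 + 1) = 0 - 9 = -9)
(2242 - 1*2092)*l = (2242 - 1*2092)*(-9) = (2242 - 2092)*(-9) = 150*(-9) = -1350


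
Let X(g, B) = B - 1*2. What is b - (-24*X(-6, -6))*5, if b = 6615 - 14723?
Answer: -9068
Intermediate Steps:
X(g, B) = -2 + B (X(g, B) = B - 2 = -2 + B)
b = -8108
b - (-24*X(-6, -6))*5 = -8108 - (-24*(-2 - 6))*5 = -8108 - (-24*(-8))*5 = -8108 - 192*5 = -8108 - 1*960 = -8108 - 960 = -9068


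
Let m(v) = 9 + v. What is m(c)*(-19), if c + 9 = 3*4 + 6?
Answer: -342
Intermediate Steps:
c = 9 (c = -9 + (3*4 + 6) = -9 + (12 + 6) = -9 + 18 = 9)
m(c)*(-19) = (9 + 9)*(-19) = 18*(-19) = -342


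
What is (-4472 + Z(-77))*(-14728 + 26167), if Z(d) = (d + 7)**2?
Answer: 4895892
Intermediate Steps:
Z(d) = (7 + d)**2
(-4472 + Z(-77))*(-14728 + 26167) = (-4472 + (7 - 77)**2)*(-14728 + 26167) = (-4472 + (-70)**2)*11439 = (-4472 + 4900)*11439 = 428*11439 = 4895892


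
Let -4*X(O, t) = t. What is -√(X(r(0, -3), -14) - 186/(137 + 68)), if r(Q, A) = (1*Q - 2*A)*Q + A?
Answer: -√435830/410 ≈ -1.6102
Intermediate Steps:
r(Q, A) = A + Q*(Q - 2*A) (r(Q, A) = (Q - 2*A)*Q + A = Q*(Q - 2*A) + A = A + Q*(Q - 2*A))
X(O, t) = -t/4
-√(X(r(0, -3), -14) - 186/(137 + 68)) = -√(-¼*(-14) - 186/(137 + 68)) = -√(7/2 - 186/205) = -√(1063/410) = -√435830/410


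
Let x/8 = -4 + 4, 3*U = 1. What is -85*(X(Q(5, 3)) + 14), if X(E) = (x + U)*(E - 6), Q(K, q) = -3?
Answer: -935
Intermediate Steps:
U = ⅓ (U = (⅓)*1 = ⅓ ≈ 0.33333)
x = 0 (x = 8*(-4 + 4) = 8*0 = 0)
X(E) = -2 + E/3 (X(E) = (0 + ⅓)*(E - 6) = (-6 + E)/3 = -2 + E/3)
-85*(X(Q(5, 3)) + 14) = -85*((-2 + (⅓)*(-3)) + 14) = -85*((-2 - 1) + 14) = -85*(-3 + 14) = -85*11 = -935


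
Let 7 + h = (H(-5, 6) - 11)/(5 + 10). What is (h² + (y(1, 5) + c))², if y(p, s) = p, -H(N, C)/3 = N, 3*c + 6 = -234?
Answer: 57365476/50625 ≈ 1133.1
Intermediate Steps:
c = -80 (c = -2 + (⅓)*(-234) = -2 - 78 = -80)
H(N, C) = -3*N
h = -101/15 (h = -7 + (-3*(-5) - 11)/(5 + 10) = -7 + (15 - 11)/15 = -7 + 4*(1/15) = -7 + 4/15 = -101/15 ≈ -6.7333)
(h² + (y(1, 5) + c))² = ((-101/15)² + (1 - 80))² = (10201/225 - 79)² = (-7574/225)² = 57365476/50625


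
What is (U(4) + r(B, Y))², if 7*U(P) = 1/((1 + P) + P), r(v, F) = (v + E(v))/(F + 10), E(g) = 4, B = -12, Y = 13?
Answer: 231361/2099601 ≈ 0.11019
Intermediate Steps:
r(v, F) = (4 + v)/(10 + F) (r(v, F) = (v + 4)/(F + 10) = (4 + v)/(10 + F))
U(P) = 1/(7*(1 + 2*P)) (U(P) = 1/(7*((1 + P) + P)) = 1/(7*(1 + 2*P)))
(U(4) + r(B, Y))² = (1/(7*(1 + 2*4)) + (4 - 12)/(10 + 13))² = (1/(7*(1 + 8)) - 8/23)² = ((⅐)/9 + (1/23)*(-8))² = ((⅐)*(⅑) - 8/23)² = (1/63 - 8/23)² = (-481/1449)² = 231361/2099601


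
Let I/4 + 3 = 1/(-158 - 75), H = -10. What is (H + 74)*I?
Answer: -179200/233 ≈ -769.10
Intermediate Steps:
I = -2800/233 (I = -12 + 4/(-158 - 75) = -12 + 4/(-233) = -12 + 4*(-1/233) = -12 - 4/233 = -2800/233 ≈ -12.017)
(H + 74)*I = (-10 + 74)*(-2800/233) = 64*(-2800/233) = -179200/233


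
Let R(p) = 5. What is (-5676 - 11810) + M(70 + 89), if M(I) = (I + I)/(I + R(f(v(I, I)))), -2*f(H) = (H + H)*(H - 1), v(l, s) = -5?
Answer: -1433693/82 ≈ -17484.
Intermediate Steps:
f(H) = -H*(-1 + H) (f(H) = -(H + H)*(H - 1)/2 = -2*H*(-1 + H)/2 = -H*(-1 + H))
M(I) = 2*I/(5 + I) (M(I) = (I + I)/(I + 5) = (2*I)/(5 + I) = 2*I/(5 + I))
(-5676 - 11810) + M(70 + 89) = (-5676 - 11810) + 2*(70 + 89)/(5 + (70 + 89)) = -17486 + 2*159/(5 + 159) = -17486 + 2*159/164 = -17486 + 2*159*(1/164) = -17486 + 159/82 = -1433693/82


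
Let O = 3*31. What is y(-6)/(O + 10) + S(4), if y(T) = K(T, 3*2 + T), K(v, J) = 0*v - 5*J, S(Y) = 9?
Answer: 9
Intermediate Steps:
K(v, J) = -5*J (K(v, J) = 0 - 5*J = -5*J)
O = 93
y(T) = -30 - 5*T (y(T) = -5*(3*2 + T) = -5*(6 + T) = -30 - 5*T)
y(-6)/(O + 10) + S(4) = (-30 - 5*(-6))/(93 + 10) + 9 = (-30 + 30)/103 + 9 = 0*(1/103) + 9 = 0 + 9 = 9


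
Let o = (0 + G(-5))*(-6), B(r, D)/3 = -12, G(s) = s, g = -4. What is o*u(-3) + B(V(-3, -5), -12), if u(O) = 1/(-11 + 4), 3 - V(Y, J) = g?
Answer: -282/7 ≈ -40.286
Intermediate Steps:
V(Y, J) = 7 (V(Y, J) = 3 - 1*(-4) = 3 + 4 = 7)
u(O) = -1/7 (u(O) = 1/(-7) = -1/7)
B(r, D) = -36 (B(r, D) = 3*(-12) = -36)
o = 30 (o = (0 - 5)*(-6) = -5*(-6) = 30)
o*u(-3) + B(V(-3, -5), -12) = 30*(-1/7) - 36 = -30/7 - 36 = -282/7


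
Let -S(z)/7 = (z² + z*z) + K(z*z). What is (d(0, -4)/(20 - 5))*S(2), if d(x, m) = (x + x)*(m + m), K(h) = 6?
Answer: 0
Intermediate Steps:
d(x, m) = 4*m*x (d(x, m) = (2*x)*(2*m) = 4*m*x)
S(z) = -42 - 14*z² (S(z) = -7*((z² + z*z) + 6) = -7*((z² + z²) + 6) = -7*(2*z² + 6) = -7*(6 + 2*z²) = -42 - 14*z²)
(d(0, -4)/(20 - 5))*S(2) = ((4*(-4)*0)/(20 - 5))*(-42 - 14*2²) = (0/15)*(-42 - 14*4) = ((1/15)*0)*(-42 - 56) = 0*(-98) = 0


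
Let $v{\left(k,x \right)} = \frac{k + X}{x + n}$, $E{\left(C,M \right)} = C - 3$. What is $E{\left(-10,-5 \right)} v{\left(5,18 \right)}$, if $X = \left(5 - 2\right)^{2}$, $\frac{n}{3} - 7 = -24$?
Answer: $\frac{182}{33} \approx 5.5152$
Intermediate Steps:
$n = -51$ ($n = 21 + 3 \left(-24\right) = 21 - 72 = -51$)
$X = 9$ ($X = 3^{2} = 9$)
$E{\left(C,M \right)} = -3 + C$
$v{\left(k,x \right)} = \frac{9 + k}{-51 + x}$ ($v{\left(k,x \right)} = \frac{k + 9}{x - 51} = \frac{9 + k}{-51 + x}$)
$E{\left(-10,-5 \right)} v{\left(5,18 \right)} = \left(-3 - 10\right) \frac{9 + 5}{-51 + 18} = - 13 \frac{1}{-33} \cdot 14 = - 13 \left(\left(- \frac{1}{33}\right) 14\right) = \left(-13\right) \left(- \frac{14}{33}\right) = \frac{182}{33}$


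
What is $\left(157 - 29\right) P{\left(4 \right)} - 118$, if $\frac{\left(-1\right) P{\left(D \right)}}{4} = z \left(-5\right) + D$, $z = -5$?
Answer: $-14966$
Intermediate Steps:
$P{\left(D \right)} = -100 - 4 D$ ($P{\left(D \right)} = - 4 \left(\left(-5\right) \left(-5\right) + D\right) = - 4 \left(25 + D\right) = -100 - 4 D$)
$\left(157 - 29\right) P{\left(4 \right)} - 118 = \left(157 - 29\right) \left(-100 - 16\right) - 118 = 128 \left(-100 - 16\right) - 118 = 128 \left(-116\right) - 118 = -14848 - 118 = -14966$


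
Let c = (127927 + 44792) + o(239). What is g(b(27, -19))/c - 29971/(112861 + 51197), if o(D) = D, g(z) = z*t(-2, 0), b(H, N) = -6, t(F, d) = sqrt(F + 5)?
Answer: -29971/164058 - 3*sqrt(3)/86479 ≈ -0.18275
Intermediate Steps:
t(F, d) = sqrt(5 + F)
g(z) = z*sqrt(3) (g(z) = z*sqrt(5 - 2) = z*sqrt(3))
c = 172958 (c = (127927 + 44792) + 239 = 172719 + 239 = 172958)
g(b(27, -19))/c - 29971/(112861 + 51197) = -6*sqrt(3)/172958 - 29971/(112861 + 51197) = -6*sqrt(3)*(1/172958) - 29971/164058 = -3*sqrt(3)/86479 - 29971*1/164058 = -3*sqrt(3)/86479 - 29971/164058 = -29971/164058 - 3*sqrt(3)/86479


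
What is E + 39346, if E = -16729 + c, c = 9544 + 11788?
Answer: 43949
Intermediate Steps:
c = 21332
E = 4603 (E = -16729 + 21332 = 4603)
E + 39346 = 4603 + 39346 = 43949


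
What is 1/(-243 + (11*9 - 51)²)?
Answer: 1/2061 ≈ 0.00048520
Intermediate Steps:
1/(-243 + (11*9 - 51)²) = 1/(-243 + (99 - 51)²) = 1/(-243 + 48²) = 1/(-243 + 2304) = 1/2061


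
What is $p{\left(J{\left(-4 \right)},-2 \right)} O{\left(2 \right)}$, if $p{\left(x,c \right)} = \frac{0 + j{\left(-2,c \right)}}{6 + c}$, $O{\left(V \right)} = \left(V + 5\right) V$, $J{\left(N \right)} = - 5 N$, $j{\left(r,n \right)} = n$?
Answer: $-7$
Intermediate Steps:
$O{\left(V \right)} = V \left(5 + V\right)$ ($O{\left(V \right)} = \left(5 + V\right) V = V \left(5 + V\right)$)
$p{\left(x,c \right)} = \frac{c}{6 + c}$ ($p{\left(x,c \right)} = \frac{0 + c}{6 + c} = \frac{c}{6 + c}$)
$p{\left(J{\left(-4 \right)},-2 \right)} O{\left(2 \right)} = - \frac{2}{6 - 2} \cdot 2 \left(5 + 2\right) = - \frac{2}{4} \cdot 2 \cdot 7 = \left(-2\right) \frac{1}{4} \cdot 14 = \left(- \frac{1}{2}\right) 14 = -7$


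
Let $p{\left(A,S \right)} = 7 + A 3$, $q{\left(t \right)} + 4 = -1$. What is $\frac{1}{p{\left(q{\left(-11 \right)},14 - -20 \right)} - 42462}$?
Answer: $- \frac{1}{42470} \approx -2.3546 \cdot 10^{-5}$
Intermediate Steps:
$q{\left(t \right)} = -5$ ($q{\left(t \right)} = -4 - 1 = -5$)
$p{\left(A,S \right)} = 7 + 3 A$
$\frac{1}{p{\left(q{\left(-11 \right)},14 - -20 \right)} - 42462} = \frac{1}{\left(7 + 3 \left(-5\right)\right) - 42462} = \frac{1}{\left(7 - 15\right) - 42462} = \frac{1}{-8 - 42462} = \frac{1}{-42470} = - \frac{1}{42470}$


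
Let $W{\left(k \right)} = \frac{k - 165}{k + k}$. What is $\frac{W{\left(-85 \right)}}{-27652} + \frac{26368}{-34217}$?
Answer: $- \frac{12396030337}{16084864228} \approx -0.77066$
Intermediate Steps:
$W{\left(k \right)} = \frac{-165 + k}{2 k}$
$\frac{W{\left(-85 \right)}}{-27652} + \frac{26368}{-34217} = \frac{\frac{1}{2} \frac{1}{-85} \left(-165 - 85\right)}{-27652} + \frac{26368}{-34217} = \frac{1}{2} \left(- \frac{1}{85}\right) \left(-250\right) \left(- \frac{1}{27652}\right) + 26368 \left(- \frac{1}{34217}\right) = \frac{25}{17} \left(- \frac{1}{27652}\right) - \frac{26368}{34217} = - \frac{25}{470084} - \frac{26368}{34217} = - \frac{12396030337}{16084864228}$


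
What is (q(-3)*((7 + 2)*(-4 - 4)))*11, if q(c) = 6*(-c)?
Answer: -14256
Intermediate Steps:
q(c) = -6*c
(q(-3)*((7 + 2)*(-4 - 4)))*11 = ((-6*(-3))*((7 + 2)*(-4 - 4)))*11 = (18*(9*(-8)))*11 = (18*(-72))*11 = -1296*11 = -14256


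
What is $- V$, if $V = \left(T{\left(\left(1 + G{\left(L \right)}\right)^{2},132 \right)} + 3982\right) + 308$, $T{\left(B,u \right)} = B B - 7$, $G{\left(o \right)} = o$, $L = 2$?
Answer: $-4364$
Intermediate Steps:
$T{\left(B,u \right)} = -7 + B^{2}$ ($T{\left(B,u \right)} = B^{2} - 7 = -7 + B^{2}$)
$V = 4364$ ($V = \left(\left(-7 + \left(\left(1 + 2\right)^{2}\right)^{2}\right) + 3982\right) + 308 = \left(\left(-7 + \left(3^{2}\right)^{2}\right) + 3982\right) + 308 = \left(\left(-7 + 9^{2}\right) + 3982\right) + 308 = \left(\left(-7 + 81\right) + 3982\right) + 308 = \left(74 + 3982\right) + 308 = 4056 + 308 = 4364$)
$- V = \left(-1\right) 4364 = -4364$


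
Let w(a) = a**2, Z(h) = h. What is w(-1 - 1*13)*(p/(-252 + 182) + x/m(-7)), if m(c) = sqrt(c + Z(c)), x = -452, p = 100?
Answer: -280 + 6328*I*sqrt(14) ≈ -280.0 + 23677.0*I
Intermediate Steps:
m(c) = sqrt(2)*sqrt(c) (m(c) = sqrt(c + c) = sqrt(2*c) = sqrt(2)*sqrt(c))
w(-1 - 1*13)*(p/(-252 + 182) + x/m(-7)) = (-1 - 1*13)**2*(100/(-252 + 182) - 452*(-I*sqrt(14)/14)) = (-1 - 13)**2*(100/(-70) - 452*(-I*sqrt(14)/14)) = (-14)**2*(100*(-1/70) - 452*(-I*sqrt(14)/14)) = 196*(-10/7 - (-226)*I*sqrt(14)/7) = 196*(-10/7 + 226*I*sqrt(14)/7) = -280 + 6328*I*sqrt(14)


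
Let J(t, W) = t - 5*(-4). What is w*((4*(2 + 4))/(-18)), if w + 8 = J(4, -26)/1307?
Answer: 41728/3921 ≈ 10.642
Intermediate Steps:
J(t, W) = 20 + t (J(t, W) = t + 20 = 20 + t)
w = -10432/1307 (w = -8 + (20 + 4)/1307 = -8 + 24*(1/1307) = -8 + 24/1307 = -10432/1307 ≈ -7.9816)
w*((4*(2 + 4))/(-18)) = -10432*4*(2 + 4)/(1307*(-18)) = -10432*4*6*(-1)/(1307*18) = -250368*(-1)/(1307*18) = -10432/1307*(-4/3) = 41728/3921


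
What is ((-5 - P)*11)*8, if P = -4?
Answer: -88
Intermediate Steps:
((-5 - P)*11)*8 = ((-5 - 1*(-4))*11)*8 = ((-5 + 4)*11)*8 = -1*11*8 = -11*8 = -88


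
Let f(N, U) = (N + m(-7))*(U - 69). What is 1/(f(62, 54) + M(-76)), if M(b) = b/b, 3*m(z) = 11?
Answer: -1/984 ≈ -0.0010163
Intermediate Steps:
m(z) = 11/3 (m(z) = (⅓)*11 = 11/3)
M(b) = 1
f(N, U) = (-69 + U)*(11/3 + N) (f(N, U) = (N + 11/3)*(U - 69) = (11/3 + N)*(-69 + U) = (-69 + U)*(11/3 + N))
1/(f(62, 54) + M(-76)) = 1/((-253 - 69*62 + (11/3)*54 + 62*54) + 1) = 1/((-253 - 4278 + 198 + 3348) + 1) = 1/(-985 + 1) = 1/(-984) = -1/984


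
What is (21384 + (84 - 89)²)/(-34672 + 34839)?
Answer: 21409/167 ≈ 128.20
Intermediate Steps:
(21384 + (84 - 89)²)/(-34672 + 34839) = (21384 + (-5)²)/167 = (21384 + 25)*(1/167) = 21409*(1/167) = 21409/167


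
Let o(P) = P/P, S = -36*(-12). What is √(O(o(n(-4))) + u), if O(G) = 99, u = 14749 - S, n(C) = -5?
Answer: 4*√901 ≈ 120.07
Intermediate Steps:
S = 432
o(P) = 1
u = 14317 (u = 14749 - 1*432 = 14749 - 432 = 14317)
√(O(o(n(-4))) + u) = √(99 + 14317) = √14416 = 4*√901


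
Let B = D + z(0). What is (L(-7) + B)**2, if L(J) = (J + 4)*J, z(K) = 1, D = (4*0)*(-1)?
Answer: 484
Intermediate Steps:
D = 0 (D = 0*(-1) = 0)
B = 1 (B = 0 + 1 = 1)
L(J) = J*(4 + J) (L(J) = (4 + J)*J = J*(4 + J))
(L(-7) + B)**2 = (-7*(4 - 7) + 1)**2 = (-7*(-3) + 1)**2 = (21 + 1)**2 = 22**2 = 484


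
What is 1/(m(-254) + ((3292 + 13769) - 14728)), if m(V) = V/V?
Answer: 1/2334 ≈ 0.00042845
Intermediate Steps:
m(V) = 1
1/(m(-254) + ((3292 + 13769) - 14728)) = 1/(1 + ((3292 + 13769) - 14728)) = 1/(1 + (17061 - 14728)) = 1/(1 + 2333) = 1/2334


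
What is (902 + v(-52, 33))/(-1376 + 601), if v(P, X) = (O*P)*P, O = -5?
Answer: 12618/775 ≈ 16.281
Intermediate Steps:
v(P, X) = -5*P**2 (v(P, X) = (-5*P)*P = -5*P**2)
(902 + v(-52, 33))/(-1376 + 601) = (902 - 5*(-52)**2)/(-1376 + 601) = (902 - 5*2704)/(-775) = (902 - 13520)*(-1/775) = -12618*(-1/775) = 12618/775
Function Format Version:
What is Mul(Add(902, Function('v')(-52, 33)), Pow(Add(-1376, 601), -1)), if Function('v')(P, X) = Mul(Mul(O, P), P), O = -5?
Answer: Rational(12618, 775) ≈ 16.281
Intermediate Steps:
Function('v')(P, X) = Mul(-5, Pow(P, 2)) (Function('v')(P, X) = Mul(Mul(-5, P), P) = Mul(-5, Pow(P, 2)))
Mul(Add(902, Function('v')(-52, 33)), Pow(Add(-1376, 601), -1)) = Mul(Add(902, Mul(-5, Pow(-52, 2))), Pow(Add(-1376, 601), -1)) = Mul(Add(902, Mul(-5, 2704)), Pow(-775, -1)) = Mul(Add(902, -13520), Rational(-1, 775)) = Mul(-12618, Rational(-1, 775)) = Rational(12618, 775)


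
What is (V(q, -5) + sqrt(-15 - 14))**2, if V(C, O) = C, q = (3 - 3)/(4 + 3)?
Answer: -29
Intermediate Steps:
q = 0 (q = 0/7 = 0*(1/7) = 0)
(V(q, -5) + sqrt(-15 - 14))**2 = (0 + sqrt(-15 - 14))**2 = (0 + sqrt(-29))**2 = (0 + I*sqrt(29))**2 = (I*sqrt(29))**2 = -29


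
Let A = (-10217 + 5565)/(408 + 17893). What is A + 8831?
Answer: 161611479/18301 ≈ 8830.8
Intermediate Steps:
A = -4652/18301 ≈ -0.25419
A + 8831 = -4652/18301 + 8831 = 161611479/18301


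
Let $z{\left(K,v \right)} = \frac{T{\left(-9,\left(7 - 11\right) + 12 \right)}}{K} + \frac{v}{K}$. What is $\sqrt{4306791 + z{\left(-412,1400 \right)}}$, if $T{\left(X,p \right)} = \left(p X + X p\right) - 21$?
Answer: $\frac{\sqrt{182762855671}}{206} \approx 2075.3$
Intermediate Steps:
$T{\left(X,p \right)} = -21 + 2 X p$ ($T{\left(X,p \right)} = \left(X p + X p\right) - 21 = 2 X p - 21 = -21 + 2 X p$)
$z{\left(K,v \right)} = - \frac{165}{K} + \frac{v}{K}$ ($z{\left(K,v \right)} = \frac{-21 + 2 \left(-9\right) \left(\left(7 - 11\right) + 12\right)}{K} + \frac{v}{K} = \frac{-21 + 2 \left(-9\right) \left(-4 + 12\right)}{K} + \frac{v}{K} = \frac{-21 + 2 \left(-9\right) 8}{K} + \frac{v}{K} = \frac{-21 - 144}{K} + \frac{v}{K} = - \frac{165}{K} + \frac{v}{K}$)
$\sqrt{4306791 + z{\left(-412,1400 \right)}} = \sqrt{4306791 + \frac{-165 + 1400}{-412}} = \sqrt{4306791 - \frac{1235}{412}} = \sqrt{\frac{1774396657}{412}} = \frac{\sqrt{182762855671}}{206}$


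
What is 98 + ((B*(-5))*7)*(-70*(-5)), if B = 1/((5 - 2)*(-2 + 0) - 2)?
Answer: 6517/4 ≈ 1629.3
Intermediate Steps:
B = -⅛ (B = 1/(3*(-2) - 2) = 1/(-6 - 2) = 1/(-8) = -⅛ ≈ -0.12500)
98 + ((B*(-5))*7)*(-70*(-5)) = 98 + (-⅛*(-5)*7)*(-70*(-5)) = 98 + ((5/8)*7)*350 = 98 + (35/8)*350 = 98 + 6125/4 = 6517/4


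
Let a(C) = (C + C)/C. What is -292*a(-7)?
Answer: -584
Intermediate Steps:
a(C) = 2 (a(C) = (2*C)/C = 2)
-292*a(-7) = -292*2 = -584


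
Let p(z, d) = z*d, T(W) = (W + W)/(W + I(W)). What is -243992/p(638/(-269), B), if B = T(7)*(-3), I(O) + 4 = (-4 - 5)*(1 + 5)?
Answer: 39849122/319 ≈ 1.2492e+5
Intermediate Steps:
I(O) = -58 (I(O) = -4 + (-4 - 5)*(1 + 5) = -4 - 9*6 = -4 - 54 = -58)
T(W) = 2*W/(-58 + W) (T(W) = (W + W)/(W - 58) = (2*W)/(-58 + W) = 2*W/(-58 + W))
B = 14/17 (B = (2*7/(-58 + 7))*(-3) = (2*7/(-51))*(-3) = (2*7*(-1/51))*(-3) = -14/51*(-3) = 14/17 ≈ 0.82353)
p(z, d) = d*z
-243992/p(638/(-269), B) = -243992/(14*(638/(-269))/17) = -243992/(14*(638*(-1/269))/17) = -243992/((14/17)*(-638/269)) = -243992/(-8932/4573) = -243992*(-4573/8932) = 39849122/319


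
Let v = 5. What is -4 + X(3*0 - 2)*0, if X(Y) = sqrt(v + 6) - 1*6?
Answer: -4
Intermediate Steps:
X(Y) = -6 + sqrt(11) (X(Y) = sqrt(5 + 6) - 1*6 = sqrt(11) - 6 = -6 + sqrt(11))
-4 + X(3*0 - 2)*0 = -4 + (-6 + sqrt(11))*0 = -4 + 0 = -4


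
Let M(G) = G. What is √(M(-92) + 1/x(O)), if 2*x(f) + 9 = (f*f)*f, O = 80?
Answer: I*√24116399111470/511991 ≈ 9.5917*I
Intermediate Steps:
x(f) = -9/2 + f³/2 (x(f) = -9/2 + ((f*f)*f)/2 = -9/2 + (f²*f)/2 = -9/2 + f³/2)
√(M(-92) + 1/x(O)) = √(-92 + 1/(-9/2 + (½)*80³)) = √(-92 + 1/(-9/2 + (½)*512000)) = √(-92 + 1/(-9/2 + 256000)) = √(-92 + 1/(511991/2)) = √(-92 + 2/511991) = √(-47103170/511991) = I*√24116399111470/511991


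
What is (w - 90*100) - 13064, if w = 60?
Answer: -22004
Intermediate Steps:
(w - 90*100) - 13064 = (60 - 90*100) - 13064 = (60 - 9000) - 13064 = -8940 - 13064 = -22004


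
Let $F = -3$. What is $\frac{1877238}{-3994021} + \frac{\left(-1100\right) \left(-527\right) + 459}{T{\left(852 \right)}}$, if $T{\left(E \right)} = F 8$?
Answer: $- \frac{2317212283051}{95856504} \approx -24174.0$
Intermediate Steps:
$T{\left(E \right)} = -24$ ($T{\left(E \right)} = \left(-3\right) 8 = -24$)
$\frac{1877238}{-3994021} + \frac{\left(-1100\right) \left(-527\right) + 459}{T{\left(852 \right)}} = \frac{1877238}{-3994021} + \frac{\left(-1100\right) \left(-527\right) + 459}{-24} = 1877238 \left(- \frac{1}{3994021}\right) + \left(579700 + 459\right) \left(- \frac{1}{24}\right) = - \frac{1877238}{3994021} + 580159 \left(- \frac{1}{24}\right) = - \frac{1877238}{3994021} - \frac{580159}{24} = - \frac{2317212283051}{95856504}$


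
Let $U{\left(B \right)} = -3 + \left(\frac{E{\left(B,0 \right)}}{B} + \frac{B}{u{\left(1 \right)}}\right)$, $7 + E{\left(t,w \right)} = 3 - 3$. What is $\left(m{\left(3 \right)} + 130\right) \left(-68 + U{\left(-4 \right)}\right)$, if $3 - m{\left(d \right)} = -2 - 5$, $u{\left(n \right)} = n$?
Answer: $-10255$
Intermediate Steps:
$E{\left(t,w \right)} = -7$ ($E{\left(t,w \right)} = -7 + \left(3 - 3\right) = -7 + 0 = -7$)
$m{\left(d \right)} = 10$ ($m{\left(d \right)} = 3 - \left(-2 - 5\right) = 3 - -7 = 3 + 7 = 10$)
$U{\left(B \right)} = -3 + B - \frac{7}{B}$ ($U{\left(B \right)} = -3 + \left(- \frac{7}{B} + \frac{B}{1}\right) = -3 + \left(- \frac{7}{B} + B 1\right) = -3 + \left(- \frac{7}{B} + B\right) = -3 + \left(B - \frac{7}{B}\right) = -3 + B - \frac{7}{B}$)
$\left(m{\left(3 \right)} + 130\right) \left(-68 + U{\left(-4 \right)}\right) = \left(10 + 130\right) \left(-68 - \left(7 - \frac{7}{4}\right)\right) = 140 \left(-68 - \frac{21}{4}\right) = 140 \left(- \frac{293}{4}\right) = -10255$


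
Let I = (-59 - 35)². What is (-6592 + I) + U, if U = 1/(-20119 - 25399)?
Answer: 102142391/45518 ≈ 2244.0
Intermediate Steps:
I = 8836 (I = (-94)² = 8836)
U = -1/45518 (U = 1/(-45518) = -1/45518 ≈ -2.1969e-5)
(-6592 + I) + U = (-6592 + 8836) - 1/45518 = 2244 - 1/45518 = 102142391/45518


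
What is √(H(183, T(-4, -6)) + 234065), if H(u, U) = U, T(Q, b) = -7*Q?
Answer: √234093 ≈ 483.83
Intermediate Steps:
√(H(183, T(-4, -6)) + 234065) = √(-7*(-4) + 234065) = √(28 + 234065) = √234093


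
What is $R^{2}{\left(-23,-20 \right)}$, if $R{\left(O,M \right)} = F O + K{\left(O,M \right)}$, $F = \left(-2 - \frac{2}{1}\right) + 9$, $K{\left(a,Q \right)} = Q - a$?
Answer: $12544$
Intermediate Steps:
$F = 5$ ($F = \left(-2 - 2\right) + 9 = -4 + 9 = 5$)
$R{\left(O,M \right)} = M + 4 O$ ($R{\left(O,M \right)} = 5 O + \left(M - O\right) = M + 4 O$)
$R^{2}{\left(-23,-20 \right)} = \left(-20 + 4 \left(-23\right)\right)^{2} = \left(-20 - 92\right)^{2} = \left(-112\right)^{2} = 12544$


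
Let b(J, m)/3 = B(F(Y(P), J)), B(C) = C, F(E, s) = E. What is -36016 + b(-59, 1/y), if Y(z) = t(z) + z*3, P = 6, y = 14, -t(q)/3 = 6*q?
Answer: -36286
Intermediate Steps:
t(q) = -18*q
Y(z) = -15*z (Y(z) = -18*z + z*3 = -18*z + 3*z = -15*z)
b(J, m) = -270 (b(J, m) = 3*(-15*6) = 3*(-90) = -270)
-36016 + b(-59, 1/y) = -36016 - 270 = -36286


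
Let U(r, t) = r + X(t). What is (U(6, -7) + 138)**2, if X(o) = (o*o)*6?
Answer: 191844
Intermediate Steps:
X(o) = 6*o**2 (X(o) = o**2*6 = 6*o**2)
U(r, t) = r + 6*t**2
(U(6, -7) + 138)**2 = ((6 + 6*(-7)**2) + 138)**2 = ((6 + 6*49) + 138)**2 = ((6 + 294) + 138)**2 = (300 + 138)**2 = 438**2 = 191844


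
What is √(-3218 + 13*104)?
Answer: I*√1866 ≈ 43.197*I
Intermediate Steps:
√(-3218 + 13*104) = √(-3218 + 1352) = √(-1866) = I*√1866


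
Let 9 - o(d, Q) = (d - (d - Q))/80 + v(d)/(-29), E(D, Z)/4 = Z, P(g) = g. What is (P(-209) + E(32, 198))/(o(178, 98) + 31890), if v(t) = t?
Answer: 676280/37008539 ≈ 0.018274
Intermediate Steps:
E(D, Z) = 4*Z
o(d, Q) = 9 - Q/80 + d/29 (o(d, Q) = 9 - ((d - (d - Q))/80 + d/(-29)) = 9 - ((d + (Q - d))*(1/80) + d*(-1/29)) = 9 - (Q*(1/80) - d/29) = 9 - (Q/80 - d/29) = 9 - (-d/29 + Q/80) = 9 + (-Q/80 + d/29) = 9 - Q/80 + d/29)
(P(-209) + E(32, 198))/(o(178, 98) + 31890) = (-209 + 4*198)/((9 - 1/80*98 + (1/29)*178) + 31890) = (-209 + 792)/((9 - 49/40 + 178/29) + 31890) = 583/(16139/1160 + 31890) = 583/(37008539/1160) = 583*(1160/37008539) = 676280/37008539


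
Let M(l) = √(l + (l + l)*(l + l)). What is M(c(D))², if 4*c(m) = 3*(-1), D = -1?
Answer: 3/2 ≈ 1.5000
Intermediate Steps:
c(m) = -¾ (c(m) = (3*(-1))/4 = (¼)*(-3) = -¾)
M(l) = √(l + 4*l²) (M(l) = √(l + (2*l)*(2*l)) = √(l + 4*l²))
M(c(D))² = (√(-3*(1 + 4*(-¾))/4))² = (√(-3*(1 - 3)/4))² = (√(-¾*(-2)))² = (√(3/2))² = (√6/2)² = 3/2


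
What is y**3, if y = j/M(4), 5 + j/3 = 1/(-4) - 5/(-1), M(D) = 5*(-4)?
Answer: 27/512000 ≈ 5.2734e-5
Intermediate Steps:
M(D) = -20
j = -3/4 (j = -15 + 3*(1/(-4) - 5/(-1)) = -15 + 3*(1*(-1/4) - 5*(-1)) = -15 + 3*(-1/4 + 5) = -15 + 3*(19/4) = -15 + 57/4 = -3/4 ≈ -0.75000)
y = 3/80 (y = -3/4/(-20) = -3/4*(-1/20) = 3/80 ≈ 0.037500)
y**3 = (3/80)**3 = 27/512000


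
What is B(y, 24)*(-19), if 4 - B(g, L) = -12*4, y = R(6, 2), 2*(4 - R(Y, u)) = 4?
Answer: -988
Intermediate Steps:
R(Y, u) = 2 (R(Y, u) = 4 - ½*4 = 4 - 2 = 2)
y = 2
B(g, L) = 52 (B(g, L) = 4 - (-12)*4 = 4 - 1*(-48) = 4 + 48 = 52)
B(y, 24)*(-19) = 52*(-19) = -988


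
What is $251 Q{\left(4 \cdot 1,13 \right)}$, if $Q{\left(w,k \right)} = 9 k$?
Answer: $29367$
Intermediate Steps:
$251 Q{\left(4 \cdot 1,13 \right)} = 251 \cdot 9 \cdot 13 = 251 \cdot 117 = 29367$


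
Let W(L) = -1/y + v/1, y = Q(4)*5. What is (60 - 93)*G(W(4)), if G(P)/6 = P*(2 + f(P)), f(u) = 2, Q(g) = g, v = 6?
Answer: -23562/5 ≈ -4712.4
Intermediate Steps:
y = 20 (y = 4*5 = 20)
W(L) = 119/20 (W(L) = -1/20 + 6/1 = -1*1/20 + 6*1 = -1/20 + 6 = 119/20)
G(P) = 24*P (G(P) = 6*(P*(2 + 2)) = 6*(P*4) = 6*(4*P) = 24*P)
(60 - 93)*G(W(4)) = (60 - 93)*(24*(119/20)) = -33*714/5 = -23562/5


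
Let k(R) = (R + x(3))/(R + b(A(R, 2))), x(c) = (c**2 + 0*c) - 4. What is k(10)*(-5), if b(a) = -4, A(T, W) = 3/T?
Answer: -25/2 ≈ -12.500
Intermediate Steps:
x(c) = -4 + c**2 (x(c) = (c**2 + 0) - 4 = c**2 - 4 = -4 + c**2)
k(R) = (5 + R)/(-4 + R) (k(R) = (R + (-4 + 3**2))/(R - 4) = (R + (-4 + 9))/(-4 + R) = (R + 5)/(-4 + R) = (5 + R)/(-4 + R))
k(10)*(-5) = ((5 + 10)/(-4 + 10))*(-5) = (15/6)*(-5) = ((1/6)*15)*(-5) = (5/2)*(-5) = -25/2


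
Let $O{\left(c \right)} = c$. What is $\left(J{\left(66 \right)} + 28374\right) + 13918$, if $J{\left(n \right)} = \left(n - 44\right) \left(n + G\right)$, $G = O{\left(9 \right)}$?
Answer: $43942$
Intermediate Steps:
$G = 9$
$J{\left(n \right)} = \left(-44 + n\right) \left(9 + n\right)$ ($J{\left(n \right)} = \left(n - 44\right) \left(n + 9\right) = \left(-44 + n\right) \left(9 + n\right)$)
$\left(J{\left(66 \right)} + 28374\right) + 13918 = \left(\left(-396 + 66^{2} - 2310\right) + 28374\right) + 13918 = \left(\left(-396 + 4356 - 2310\right) + 28374\right) + 13918 = \left(1650 + 28374\right) + 13918 = 30024 + 13918 = 43942$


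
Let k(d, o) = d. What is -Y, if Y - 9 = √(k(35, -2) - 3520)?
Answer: -9 - I*√3485 ≈ -9.0 - 59.034*I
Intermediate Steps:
Y = 9 + I*√3485 (Y = 9 + √(35 - 3520) = 9 + √(-3485) = 9 + I*√3485 ≈ 9.0 + 59.034*I)
-Y = -(9 + I*√3485) = -9 - I*√3485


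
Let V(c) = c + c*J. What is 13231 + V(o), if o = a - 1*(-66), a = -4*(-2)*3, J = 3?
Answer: 13591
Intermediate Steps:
a = 24 (a = 8*3 = 24)
o = 90 (o = 24 - 1*(-66) = 24 + 66 = 90)
V(c) = 4*c (V(c) = c + c*3 = c + 3*c = 4*c)
13231 + V(o) = 13231 + 4*90 = 13231 + 360 = 13591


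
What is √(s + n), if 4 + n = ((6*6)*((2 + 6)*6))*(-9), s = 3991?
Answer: 3*I*√1285 ≈ 107.54*I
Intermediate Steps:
n = -15556 (n = -4 + ((6*6)*((2 + 6)*6))*(-9) = -4 + (36*(8*6))*(-9) = -4 + (36*48)*(-9) = -4 + 1728*(-9) = -4 - 15552 = -15556)
√(s + n) = √(3991 - 15556) = √(-11565) = 3*I*√1285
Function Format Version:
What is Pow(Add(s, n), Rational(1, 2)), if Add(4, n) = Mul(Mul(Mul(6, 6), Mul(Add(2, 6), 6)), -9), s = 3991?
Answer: Mul(3, I, Pow(1285, Rational(1, 2))) ≈ Mul(107.54, I)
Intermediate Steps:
n = -15556 (n = Add(-4, Mul(Mul(Mul(6, 6), Mul(Add(2, 6), 6)), -9)) = Add(-4, Mul(Mul(36, Mul(8, 6)), -9)) = Add(-4, Mul(Mul(36, 48), -9)) = Add(-4, Mul(1728, -9)) = Add(-4, -15552) = -15556)
Pow(Add(s, n), Rational(1, 2)) = Pow(Add(3991, -15556), Rational(1, 2)) = Pow(-11565, Rational(1, 2)) = Mul(3, I, Pow(1285, Rational(1, 2)))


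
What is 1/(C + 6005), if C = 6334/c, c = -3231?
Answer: 3231/19395821 ≈ 0.00016658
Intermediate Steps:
C = -6334/3231 (C = 6334/(-3231) = 6334*(-1/3231) = -6334/3231 ≈ -1.9604)
1/(C + 6005) = 1/(-6334/3231 + 6005) = 1/(19395821/3231) = 3231/19395821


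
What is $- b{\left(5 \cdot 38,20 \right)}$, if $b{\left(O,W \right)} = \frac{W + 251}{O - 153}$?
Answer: $- \frac{271}{37} \approx -7.3243$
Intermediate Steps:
$b{\left(O,W \right)} = \frac{251 + W}{-153 + O}$
$- b{\left(5 \cdot 38,20 \right)} = - \frac{251 + 20}{-153 + 5 \cdot 38} = - \frac{271}{-153 + 190} = - \frac{271}{37}$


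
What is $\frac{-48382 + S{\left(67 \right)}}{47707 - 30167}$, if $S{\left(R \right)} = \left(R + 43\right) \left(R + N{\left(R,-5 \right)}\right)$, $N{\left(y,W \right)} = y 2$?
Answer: $- \frac{6568}{4385} \approx -1.4978$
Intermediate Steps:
$N{\left(y,W \right)} = 2 y$
$S{\left(R \right)} = 3 R \left(43 + R\right)$ ($S{\left(R \right)} = \left(R + 43\right) \left(R + 2 R\right) = \left(43 + R\right) 3 R = 3 R \left(43 + R\right)$)
$\frac{-48382 + S{\left(67 \right)}}{47707 - 30167} = \frac{-48382 + 3 \cdot 67 \left(43 + 67\right)}{47707 - 30167} = \frac{-48382 + 3 \cdot 67 \cdot 110}{17540} = \left(-48382 + 22110\right) \frac{1}{17540} = \left(-26272\right) \frac{1}{17540} = - \frac{6568}{4385}$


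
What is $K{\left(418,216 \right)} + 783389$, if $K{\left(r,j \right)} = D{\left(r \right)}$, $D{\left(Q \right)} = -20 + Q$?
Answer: $783787$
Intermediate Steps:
$K{\left(r,j \right)} = -20 + r$
$K{\left(418,216 \right)} + 783389 = \left(-20 + 418\right) + 783389 = 398 + 783389 = 783787$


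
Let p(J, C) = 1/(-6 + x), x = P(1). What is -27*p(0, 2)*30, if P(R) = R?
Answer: 162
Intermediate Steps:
x = 1
p(J, C) = -⅕ (p(J, C) = 1/(-6 + 1) = 1/(-5) = -⅕)
-27*p(0, 2)*30 = -27*(-⅕)*30 = (27/5)*30 = 162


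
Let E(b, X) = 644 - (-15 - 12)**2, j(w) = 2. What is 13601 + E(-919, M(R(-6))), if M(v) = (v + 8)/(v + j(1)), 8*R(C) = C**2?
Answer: 13516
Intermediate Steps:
R(C) = C**2/8
M(v) = (8 + v)/(2 + v) (M(v) = (v + 8)/(v + 2) = (8 + v)/(2 + v))
E(b, X) = -85 (E(b, X) = 644 - 1*(-27)**2 = 644 - 1*729 = 644 - 729 = -85)
13601 + E(-919, M(R(-6))) = 13601 - 85 = 13516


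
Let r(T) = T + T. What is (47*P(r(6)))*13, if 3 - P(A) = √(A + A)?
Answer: 1833 - 1222*√6 ≈ -1160.3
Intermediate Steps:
r(T) = 2*T
P(A) = 3 - √2*√A (P(A) = 3 - √(A + A) = 3 - √(2*A) = 3 - √2*√A)
(47*P(r(6)))*13 = (47*(3 - √2*√(2*6)))*13 = (47*(3 - √2*√12))*13 = (47*(3 - √2*2*√3))*13 = (47*(3 - 2*√6))*13 = (141 - 94*√6)*13 = 1833 - 1222*√6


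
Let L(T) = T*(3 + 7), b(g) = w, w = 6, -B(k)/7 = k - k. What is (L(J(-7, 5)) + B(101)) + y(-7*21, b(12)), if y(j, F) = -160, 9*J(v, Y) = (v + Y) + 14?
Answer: -440/3 ≈ -146.67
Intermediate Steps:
B(k) = 0 (B(k) = -7*(k - k) = -7*0 = 0)
J(v, Y) = 14/9 + Y/9 + v/9 (J(v, Y) = ((v + Y) + 14)/9 = ((Y + v) + 14)/9 = (14 + Y + v)/9 = 14/9 + Y/9 + v/9)
b(g) = 6
L(T) = 10*T (L(T) = T*10 = 10*T)
(L(J(-7, 5)) + B(101)) + y(-7*21, b(12)) = (10*(14/9 + (1/9)*5 + (1/9)*(-7)) + 0) - 160 = (10*(14/9 + 5/9 - 7/9) + 0) - 160 = (10*(4/3) + 0) - 160 = (40/3 + 0) - 160 = 40/3 - 160 = -440/3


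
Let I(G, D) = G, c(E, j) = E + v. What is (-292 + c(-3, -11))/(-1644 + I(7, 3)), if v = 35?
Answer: 260/1637 ≈ 0.15883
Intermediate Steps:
c(E, j) = 35 + E (c(E, j) = E + 35 = 35 + E)
(-292 + c(-3, -11))/(-1644 + I(7, 3)) = (-292 + (35 - 3))/(-1644 + 7) = (-292 + 32)/(-1637) = -260*(-1/1637) = 260/1637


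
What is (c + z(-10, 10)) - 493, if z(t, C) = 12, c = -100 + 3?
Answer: -578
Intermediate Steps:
c = -97
(c + z(-10, 10)) - 493 = (-97 + 12) - 493 = -85 - 493 = -578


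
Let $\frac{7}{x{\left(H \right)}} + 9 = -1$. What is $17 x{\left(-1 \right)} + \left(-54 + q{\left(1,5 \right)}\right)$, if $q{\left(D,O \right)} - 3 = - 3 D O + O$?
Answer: $- \frac{729}{10} \approx -72.9$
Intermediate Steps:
$q{\left(D,O \right)} = 3 + O - 3 D O$ ($q{\left(D,O \right)} = 3 + \left(- 3 D O + O\right) = 3 - \left(- O + 3 D O\right) = 3 + O - 3 D O$)
$x{\left(H \right)} = - \frac{7}{10}$ ($x{\left(H \right)} = \frac{7}{-9 - 1} = \frac{7}{-10} = 7 \left(- \frac{1}{10}\right) = - \frac{7}{10}$)
$17 x{\left(-1 \right)} + \left(-54 + q{\left(1,5 \right)}\right) = 17 \left(- \frac{7}{10}\right) + \left(-54 + \left(3 + 5 - 3 \cdot 5\right)\right) = - \frac{119}{10} + \left(-54 + \left(3 + 5 - 15\right)\right) = - \frac{119}{10} - 61 = - \frac{729}{10}$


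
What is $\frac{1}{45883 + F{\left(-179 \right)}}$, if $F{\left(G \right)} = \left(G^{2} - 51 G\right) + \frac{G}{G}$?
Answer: $\frac{1}{87054} \approx 1.1487 \cdot 10^{-5}$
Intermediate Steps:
$F{\left(G \right)} = 1 + G^{2} - 51 G$ ($F{\left(G \right)} = \left(G^{2} - 51 G\right) + 1 = 1 + G^{2} - 51 G$)
$\frac{1}{45883 + F{\left(-179 \right)}} = \frac{1}{45883 + \left(1 + \left(-179\right)^{2} - -9129\right)} = \frac{1}{45883 + \left(1 + 32041 + 9129\right)} = \frac{1}{45883 + 41171} = \frac{1}{87054}$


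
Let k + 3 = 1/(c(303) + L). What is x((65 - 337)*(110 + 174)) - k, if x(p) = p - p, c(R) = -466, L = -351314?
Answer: 1055341/351780 ≈ 3.0000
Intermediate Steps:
k = -1055341/351780 (k = -3 + 1/(-466 - 351314) = -3 + 1/(-351780) = -3 - 1/351780 = -1055341/351780 ≈ -3.0000)
x(p) = 0
x((65 - 337)*(110 + 174)) - k = 0 - 1*(-1055341/351780) = 0 + 1055341/351780 = 1055341/351780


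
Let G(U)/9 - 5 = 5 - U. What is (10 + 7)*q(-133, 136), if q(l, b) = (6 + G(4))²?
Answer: 61200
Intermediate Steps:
G(U) = 90 - 9*U (G(U) = 45 + 9*(5 - U) = 45 + (45 - 9*U) = 90 - 9*U)
q(l, b) = 3600 (q(l, b) = (6 + (90 - 9*4))² = (6 + (90 - 36))² = (6 + 54)² = 60² = 3600)
(10 + 7)*q(-133, 136) = (10 + 7)*3600 = 17*3600 = 61200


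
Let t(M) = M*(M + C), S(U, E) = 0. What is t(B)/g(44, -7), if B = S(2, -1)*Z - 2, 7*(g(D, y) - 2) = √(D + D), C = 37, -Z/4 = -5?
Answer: -1715/27 + 245*√22/27 ≈ -20.957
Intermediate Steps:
Z = 20 (Z = -4*(-5) = 20)
g(D, y) = 2 + √2*√D/7 (g(D, y) = 2 + √(D + D)/7 = 2 + √(2*D)/7 = 2 + (√2*√D)/7 = 2 + √2*√D/7)
B = -2 (B = 0*20 - 2 = 0 - 2 = -2)
t(M) = M*(37 + M) (t(M) = M*(M + 37) = M*(37 + M))
t(B)/g(44, -7) = (-2*(37 - 2))/(2 + √2*√44/7) = (-2*35)/(2 + √2*(2*√11)/7) = -70/(2 + 2*√22/7)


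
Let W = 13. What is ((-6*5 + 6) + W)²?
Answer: 121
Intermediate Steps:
((-6*5 + 6) + W)² = ((-6*5 + 6) + 13)² = ((-30 + 6) + 13)² = (-24 + 13)² = (-11)² = 121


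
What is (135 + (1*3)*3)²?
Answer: 20736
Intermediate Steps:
(135 + (1*3)*3)² = (135 + 3*3)² = (135 + 9)² = 144² = 20736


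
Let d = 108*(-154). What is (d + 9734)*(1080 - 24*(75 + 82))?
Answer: 18541824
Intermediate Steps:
d = -16632
(d + 9734)*(1080 - 24*(75 + 82)) = (-16632 + 9734)*(1080 - 24*(75 + 82)) = -6898*(1080 - 24*157) = -6898*(1080 - 3768) = -6898*(-2688) = 18541824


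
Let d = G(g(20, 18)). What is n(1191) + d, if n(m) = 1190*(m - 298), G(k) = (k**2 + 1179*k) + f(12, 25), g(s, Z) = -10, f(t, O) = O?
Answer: 1051005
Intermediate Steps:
G(k) = 25 + k**2 + 1179*k (G(k) = (k**2 + 1179*k) + 25 = 25 + k**2 + 1179*k)
n(m) = -354620 + 1190*m (n(m) = 1190*(-298 + m) = -354620 + 1190*m)
d = -11665 (d = 25 + (-10)**2 + 1179*(-10) = 25 + 100 - 11790 = -11665)
n(1191) + d = (-354620 + 1190*1191) - 11665 = (-354620 + 1417290) - 11665 = 1062670 - 11665 = 1051005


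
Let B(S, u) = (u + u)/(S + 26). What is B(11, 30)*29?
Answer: 1740/37 ≈ 47.027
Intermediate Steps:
B(S, u) = 2*u/(26 + S) (B(S, u) = (2*u)/(26 + S) = 2*u/(26 + S))
B(11, 30)*29 = (2*30/(26 + 11))*29 = (2*30/37)*29 = (2*30*(1/37))*29 = (60/37)*29 = 1740/37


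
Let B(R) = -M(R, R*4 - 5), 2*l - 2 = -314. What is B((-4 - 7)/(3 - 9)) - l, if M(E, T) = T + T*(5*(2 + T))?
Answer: 928/9 ≈ 103.11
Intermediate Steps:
l = -156 (l = 1 + (1/2)*(-314) = 1 - 157 = -156)
M(E, T) = T + T*(10 + 5*T)
B(R) = -(-14 + 20*R)*(-5 + 4*R) (B(R) = -(R*4 - 5)*(11 + 5*(R*4 - 5)) = -(4*R - 5)*(11 + 5*(4*R - 5)) = -(-5 + 4*R)*(11 + 5*(-5 + 4*R)) = -(-5 + 4*R)*(11 + (-25 + 20*R)) = -(-5 + 4*R)*(-14 + 20*R) = -(-14 + 20*R)*(-5 + 4*R))
B((-4 - 7)/(3 - 9)) - l = (-70 - 80*(-4 - 7)**2/(3 - 9)**2 + 156*((-4 - 7)/(3 - 9))) - 1*(-156) = (-70 - 80*(-11/(-6))**2 + 156*(-11/(-6))) + 156 = (-70 - 80*(-11*(-1/6))**2 + 156*(-11*(-1/6))) + 156 = (-70 - 80*(11/6)**2 + 156*(11/6)) + 156 = (-70 - 80*121/36 + 286) + 156 = (-70 - 2420/9 + 286) + 156 = -476/9 + 156 = 928/9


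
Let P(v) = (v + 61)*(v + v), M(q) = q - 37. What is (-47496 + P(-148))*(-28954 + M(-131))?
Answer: 633228768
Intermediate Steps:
M(q) = -37 + q
P(v) = 2*v*(61 + v) (P(v) = (61 + v)*(2*v) = 2*v*(61 + v))
(-47496 + P(-148))*(-28954 + M(-131)) = (-47496 + 2*(-148)*(61 - 148))*(-28954 + (-37 - 131)) = (-47496 + 2*(-148)*(-87))*(-28954 - 168) = (-47496 + 25752)*(-29122) = -21744*(-29122) = 633228768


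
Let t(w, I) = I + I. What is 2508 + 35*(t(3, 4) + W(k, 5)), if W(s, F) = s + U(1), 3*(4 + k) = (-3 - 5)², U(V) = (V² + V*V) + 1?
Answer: 10499/3 ≈ 3499.7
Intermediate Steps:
U(V) = 1 + 2*V² (U(V) = (V² + V²) + 1 = 2*V² + 1 = 1 + 2*V²)
k = 52/3 (k = -4 + (-3 - 5)²/3 = -4 + (⅓)*(-8)² = -4 + (⅓)*64 = -4 + 64/3 = 52/3 ≈ 17.333)
t(w, I) = 2*I
W(s, F) = 3 + s (W(s, F) = s + (1 + 2*1²) = s + (1 + 2*1) = s + (1 + 2) = s + 3 = 3 + s)
2508 + 35*(t(3, 4) + W(k, 5)) = 2508 + 35*(2*4 + (3 + 52/3)) = 2508 + 35*(8 + 61/3) = 2508 + 35*(85/3) = 2508 + 2975/3 = 10499/3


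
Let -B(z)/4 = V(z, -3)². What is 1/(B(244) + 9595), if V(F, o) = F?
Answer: -1/228549 ≈ -4.3754e-6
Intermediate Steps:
B(z) = -4*z²
1/(B(244) + 9595) = 1/(-4*244² + 9595) = 1/(-4*59536 + 9595) = 1/(-238144 + 9595) = 1/(-228549) = -1/228549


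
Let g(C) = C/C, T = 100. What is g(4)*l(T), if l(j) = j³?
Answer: 1000000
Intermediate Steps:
g(C) = 1
g(4)*l(T) = 1*100³ = 1*1000000 = 1000000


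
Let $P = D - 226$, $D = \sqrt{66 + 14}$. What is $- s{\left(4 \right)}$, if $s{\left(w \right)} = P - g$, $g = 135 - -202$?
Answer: $563 - 4 \sqrt{5} \approx 554.06$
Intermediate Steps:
$g = 337$ ($g = 135 + 202 = 337$)
$D = 4 \sqrt{5}$ ($D = \sqrt{80} = 4 \sqrt{5} \approx 8.9443$)
$P = -226 + 4 \sqrt{5}$ ($P = 4 \sqrt{5} - 226 = -226 + 4 \sqrt{5} \approx -217.06$)
$s{\left(w \right)} = -563 + 4 \sqrt{5}$ ($s{\left(w \right)} = \left(-226 + 4 \sqrt{5}\right) - 337 = -563 + 4 \sqrt{5}$)
$- s{\left(4 \right)} = - (-563 + 4 \sqrt{5}) = 563 - 4 \sqrt{5}$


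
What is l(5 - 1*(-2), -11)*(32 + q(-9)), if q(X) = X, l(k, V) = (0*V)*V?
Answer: 0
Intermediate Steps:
l(k, V) = 0 (l(k, V) = 0*V = 0)
l(5 - 1*(-2), -11)*(32 + q(-9)) = 0*(32 - 9) = 0*23 = 0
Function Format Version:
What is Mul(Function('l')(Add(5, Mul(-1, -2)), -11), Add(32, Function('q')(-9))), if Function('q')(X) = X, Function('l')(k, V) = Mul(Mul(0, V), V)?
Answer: 0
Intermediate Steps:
Function('l')(k, V) = 0 (Function('l')(k, V) = Mul(0, V) = 0)
Mul(Function('l')(Add(5, Mul(-1, -2)), -11), Add(32, Function('q')(-9))) = Mul(0, Add(32, -9)) = Mul(0, 23) = 0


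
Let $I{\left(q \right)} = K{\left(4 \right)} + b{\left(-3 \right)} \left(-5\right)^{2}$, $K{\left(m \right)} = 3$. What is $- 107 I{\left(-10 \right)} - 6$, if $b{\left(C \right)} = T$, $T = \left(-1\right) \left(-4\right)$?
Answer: $-11027$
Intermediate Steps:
$T = 4$
$b{\left(C \right)} = 4$
$I{\left(q \right)} = 103$ ($I{\left(q \right)} = 3 + 4 \left(-5\right)^{2} = 3 + 4 \cdot 25 = 3 + 100 = 103$)
$- 107 I{\left(-10 \right)} - 6 = \left(-107\right) 103 - 6 = -11021 - 6 = -11027$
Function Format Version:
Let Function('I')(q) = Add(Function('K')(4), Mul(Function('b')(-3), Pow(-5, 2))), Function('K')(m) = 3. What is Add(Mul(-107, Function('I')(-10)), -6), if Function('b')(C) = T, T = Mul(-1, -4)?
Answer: -11027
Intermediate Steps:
T = 4
Function('b')(C) = 4
Function('I')(q) = 103 (Function('I')(q) = Add(3, Mul(4, Pow(-5, 2))) = Add(3, Mul(4, 25)) = Add(3, 100) = 103)
Add(Mul(-107, Function('I')(-10)), -6) = Add(Mul(-107, 103), -6) = Add(-11021, -6) = -11027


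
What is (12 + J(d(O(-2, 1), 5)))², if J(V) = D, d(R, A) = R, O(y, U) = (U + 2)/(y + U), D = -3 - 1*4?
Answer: 25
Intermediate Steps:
D = -7 (D = -3 - 4 = -7)
O(y, U) = (2 + U)/(U + y)
J(V) = -7
(12 + J(d(O(-2, 1), 5)))² = (12 - 7)² = 5² = 25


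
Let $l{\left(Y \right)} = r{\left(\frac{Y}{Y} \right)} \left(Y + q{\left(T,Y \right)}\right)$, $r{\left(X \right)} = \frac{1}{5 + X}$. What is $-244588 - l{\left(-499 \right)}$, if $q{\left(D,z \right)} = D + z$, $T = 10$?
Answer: $- \frac{733270}{3} \approx -2.4442 \cdot 10^{5}$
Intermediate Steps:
$l{\left(Y \right)} = \frac{5}{3} + \frac{Y}{3}$ ($l{\left(Y \right)} = \frac{Y + \left(10 + Y\right)}{5 + \frac{Y}{Y}} = \frac{10 + 2 Y}{5 + 1} = \frac{10 + 2 Y}{6} = \frac{5}{3} + \frac{Y}{3}$)
$-244588 - l{\left(-499 \right)} = -244588 - \left(\frac{5}{3} + \frac{1}{3} \left(-499\right)\right) = -244588 - \left(\frac{5}{3} - \frac{499}{3}\right) = -244588 - - \frac{494}{3} = -244588 + \frac{494}{3} = - \frac{733270}{3}$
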